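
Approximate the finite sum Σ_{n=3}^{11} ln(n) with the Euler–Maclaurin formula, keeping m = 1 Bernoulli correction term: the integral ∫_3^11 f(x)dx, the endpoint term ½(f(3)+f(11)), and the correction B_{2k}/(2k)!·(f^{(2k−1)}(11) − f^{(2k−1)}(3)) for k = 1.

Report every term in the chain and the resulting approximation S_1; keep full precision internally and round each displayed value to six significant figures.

S_1 ≈ 16.8091

The integral term ∫_3^11 ln(x) dx = 15.0810.
Boundary: ½(f(3) + f(11)) = ½(1.09861 + 2.39790) = 1.74825.
Running total after boundary: 16.8293.
k=1: B_{2}/(2)! × [f^{(1)}(11) − f^{(1)}(3)] = 1/12 × (0.0909091 − 0.333333) = -0.0202020.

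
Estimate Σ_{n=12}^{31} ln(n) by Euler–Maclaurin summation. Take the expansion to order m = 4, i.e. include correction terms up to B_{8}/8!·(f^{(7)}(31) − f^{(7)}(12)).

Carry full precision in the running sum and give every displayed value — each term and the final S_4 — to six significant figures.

S_4 ≈ 60.5899

∫_12^31 ln(x) dx evaluates to 57.6347.
Boundary: ½(f(12) + f(31)) = ½(2.48491 + 3.43399) = 2.95945.
Running total after boundary: 60.5942.
Correction k=1: B_{2}/2! · (f^{(1)}(31) − f^{(1)}(12)) = 1/12 · (0.0322581 − 0.0833333) = -0.00425627.
Running total after k=1: 60.5899.
Correction k=2: B_{4}/4! · (f^{(3)}(31) − f^{(3)}(12)) = −1/720 · (6.71344e-05 − 0.00115741) = 1.51427e-06.
Running total after k=2: 60.5899.
Correction k=3: B_{6}/6! · (f^{(5)}(31) − f^{(5)}(12)) = 1/30240 · (8.38306e-07 − 9.64506e-05) = -3.16178e-09.
Running total after k=3: 60.5899.
Correction k=4: B_{8}/8! · (f^{(7)}(31) − f^{(7)}(12)) = −1/1209600 · (2.61698e-08 − 2.00939e-05) = 1.65904e-11.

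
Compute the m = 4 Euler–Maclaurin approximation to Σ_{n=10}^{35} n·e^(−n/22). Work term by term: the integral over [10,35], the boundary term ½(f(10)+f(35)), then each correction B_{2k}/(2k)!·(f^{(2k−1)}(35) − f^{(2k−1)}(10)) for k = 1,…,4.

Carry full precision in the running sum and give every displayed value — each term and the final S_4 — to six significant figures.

∫_10^35 x·e^(−x/22) dx evaluates to 191.364.
½[f(10) + f(35)] = ½[6.34736 + 7.13091] = 6.73914.
So far: 198.103.
k=1: B_{2}/(2)! × [f^{(1)}(35) − f^{(1)}(10)] = 1/12 × (-0.120392 − 0.346220) = -0.0388843.
Partial sum through k=1: 198.064.
k=2: B_{4}/(4)! × [f^{(3)}(35) − f^{(3)}(10)] = −1/720 × (0.000593158 − 0.00333821) = 3.81257e-06.
Partial sum through k=2: 198.064.
k=3: B_{6}/(6)! × [f^{(5)}(35) − f^{(5)}(10)] = 1/30240 × (2.96500e-06 − 1.23163e-05) = -3.09236e-10.
Partial sum through k=3: 198.064.
k=4: B_{8}/(8)! × [f^{(7)}(35) − f^{(7)}(10)] = −1/1209600 × (9.71998e-09 − 3.66435e-08) = 2.22582e-14.

S_4 ≈ 198.064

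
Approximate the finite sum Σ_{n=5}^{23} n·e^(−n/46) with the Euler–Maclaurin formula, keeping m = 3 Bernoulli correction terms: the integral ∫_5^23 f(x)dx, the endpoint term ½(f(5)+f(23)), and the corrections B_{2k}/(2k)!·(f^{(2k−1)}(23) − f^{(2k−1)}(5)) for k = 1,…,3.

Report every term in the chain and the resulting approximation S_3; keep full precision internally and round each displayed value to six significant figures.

∫_5^23 x·e^(−x/46) dx evaluates to 179.242.
Endpoint term: (f(5) + f(23))/2 = (4.48502 + 13.9502)/2 = 9.21761.
Running total after boundary: 188.459.
Order-1 term: 1/12 · (0.303265 − 0.799503) = -0.0413531.
Partial sum through k=1: 188.418.
Order-2 term: −1/720 · (0.000716600 − 0.00122567) = 7.07036e-07.
Partial sum through k=2: 188.418.
Order-3 term: 1/30240 · (6.09585e-07 − 9.79913e-07) = -1.22463e-11.

S_3 ≈ 188.418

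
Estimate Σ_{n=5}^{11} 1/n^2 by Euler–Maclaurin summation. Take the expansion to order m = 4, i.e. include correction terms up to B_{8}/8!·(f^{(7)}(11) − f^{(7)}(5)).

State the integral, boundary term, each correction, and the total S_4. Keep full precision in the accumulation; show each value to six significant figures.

S_4 ≈ 0.134421

Integral: ∫_5^11 1/x^2 dx = 0.109091.
Boundary: ½(f(5) + f(11)) = ½(0.0400000 + 0.00826446) = 0.0241322.
So far: 0.133223.
k=1: B_{2}/(2)! × [f^{(1)}(11) − f^{(1)}(5)] = 1/12 × (-0.00150263 − (-0.0160000)) = 0.00120811.
Running total after k=1: 0.134431.
k=2: B_{4}/(4)! × [f^{(3)}(11) − f^{(3)}(5)] = −1/720 × (-0.000149021 − (-0.00768000)) = -1.04597e-05.
Running total after k=2: 0.134421.
k=3: B_{6}/(6)! × [f^{(5)}(11) − f^{(5)}(5)] = 1/30240 × (-3.69474e-05 − (-0.00921600)) = 3.03540e-07.
Running total after k=3: 0.134421.
k=4: B_{8}/(8)! × [f^{(7)}(11) − f^{(7)}(5)] = −1/1209600 × (-1.70996e-05 − (-0.0206438)) = -1.70525e-08.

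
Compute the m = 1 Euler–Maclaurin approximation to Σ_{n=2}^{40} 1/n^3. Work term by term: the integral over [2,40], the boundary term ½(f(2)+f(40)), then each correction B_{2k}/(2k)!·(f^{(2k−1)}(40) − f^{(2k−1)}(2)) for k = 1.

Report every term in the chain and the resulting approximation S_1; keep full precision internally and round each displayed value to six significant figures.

The integral term ∫_2^40 1/x^3 dx = 0.124688.
Boundary: ½(f(2) + f(40)) = ½(0.125000 + 1.56250e-05) = 0.0625078.
So far: 0.187195.
Correction k=1: B_{2}/2! · (f^{(1)}(40) − f^{(1)}(2)) = 1/12 · (-1.17187e-06 − (-0.187500)) = 0.0156249.

S_1 ≈ 0.202820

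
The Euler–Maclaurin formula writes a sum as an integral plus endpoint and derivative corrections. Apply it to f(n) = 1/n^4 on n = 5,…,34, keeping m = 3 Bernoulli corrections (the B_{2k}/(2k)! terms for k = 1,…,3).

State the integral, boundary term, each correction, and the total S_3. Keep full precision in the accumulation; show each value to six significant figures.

Integral: ∫_5^34 1/x^4 dx = 0.00265819.
Boundary: ½(f(5) + f(34)) = ½(0.00160000 + 7.48315e-07) = 0.000800374.
Integral + boundary = 0.00345856.
Correction k=1: B_{2}/2! · (f^{(1)}(34) − f^{(1)}(5)) = 1/12 · (-8.80370e-08 − (-0.00128000)) = 0.000106659.
Running total after k=1: 0.00356522.
Correction k=2: B_{4}/4! · (f^{(3)}(34) − f^{(3)}(5)) = −1/720 · (-2.28470e-09 − (-0.00153600)) = -2.13333e-06.
Running total after k=2: 0.00356309.
Correction k=3: B_{6}/6! · (f^{(5)}(34) − f^{(5)}(5)) = 1/30240 · (-1.10677e-10 − (-0.00344064)) = 1.13778e-07.

S_3 ≈ 0.00356320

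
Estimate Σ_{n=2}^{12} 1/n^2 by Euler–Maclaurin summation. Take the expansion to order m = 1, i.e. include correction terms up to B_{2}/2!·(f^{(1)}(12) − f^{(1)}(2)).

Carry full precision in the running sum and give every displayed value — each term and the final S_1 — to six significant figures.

S_1 ≈ 0.565876

∫_2^12 1/x^2 dx evaluates to 0.416667.
Boundary: ½(f(2) + f(12)) = ½(0.250000 + 0.00694444) = 0.128472.
Running total after boundary: 0.545139.
k=1: B_{2}/(2)! × [f^{(1)}(12) − f^{(1)}(2)] = 1/12 × (-0.00115741 − (-0.250000)) = 0.0207369.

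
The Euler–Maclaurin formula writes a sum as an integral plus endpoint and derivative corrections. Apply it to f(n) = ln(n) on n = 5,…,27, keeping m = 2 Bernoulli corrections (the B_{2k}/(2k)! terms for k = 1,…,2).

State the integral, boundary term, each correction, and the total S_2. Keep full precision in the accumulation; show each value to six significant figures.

S_2 ≈ 61.3795

∫_5^27 ln(x) dx evaluates to 58.9404.
Boundary: ½(f(5) + f(27)) = ½(1.60944 + 3.29584) = 2.45264.
Running total after boundary: 61.3930.
Correction k=1: B_{2}/2! · (f^{(1)}(27) − f^{(1)}(5)) = 1/12 · (0.0370370 − 0.200000) = -0.0135802.
Partial sum through k=1: 61.3795.
Correction k=2: B_{4}/4! · (f^{(3)}(27) − f^{(3)}(5)) = −1/720 · (0.000101611 − 0.0160000) = 2.20811e-05.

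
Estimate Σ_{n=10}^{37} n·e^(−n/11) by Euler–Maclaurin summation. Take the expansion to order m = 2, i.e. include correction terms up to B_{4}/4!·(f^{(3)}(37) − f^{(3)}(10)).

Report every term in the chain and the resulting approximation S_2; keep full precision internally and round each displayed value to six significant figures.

Integral: ∫_10^37 x·e^(−x/11) dx = 74.7940.
Boundary: ½(f(10) + f(37)) = ½(4.02890 + 1.28054) = 2.65472.
Running total after boundary: 77.4487.
k=1: B_{2}/(2)! × [f^{(1)}(37) − f^{(1)}(10)] = 1/12 × (-0.0818035 − 0.0366264) = -0.00986916.
Partial sum through k=1: 77.4389.
k=2: B_{4}/(4)! × [f^{(3)}(37) − f^{(3)}(10)] = −1/720 × (-0.000104010 − 0.00696204) = 9.81396e-06.

S_2 ≈ 77.4389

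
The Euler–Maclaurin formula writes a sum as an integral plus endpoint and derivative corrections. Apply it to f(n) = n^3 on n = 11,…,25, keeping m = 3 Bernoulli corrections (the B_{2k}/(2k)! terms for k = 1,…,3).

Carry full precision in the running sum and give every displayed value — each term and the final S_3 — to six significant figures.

S_3 ≈ 102600

∫_11^25 x^3 dx evaluates to 93996.0.
Endpoint term: (f(11) + f(25))/2 = (1331.00 + 15625.0)/2 = 8478.00.
Integral + boundary = 102474.
Order-1 term: 1/12 · (1875.00 − 363.000) = 126.000.
Running total after k=1: 102600.
Order-2 term: −1/720 · (6.00000 − 6.00000) = 0.00000.
Running total after k=2: 102600.
Order-3 term: 1/30240 · (0.00000 − 0.00000) = 0.00000.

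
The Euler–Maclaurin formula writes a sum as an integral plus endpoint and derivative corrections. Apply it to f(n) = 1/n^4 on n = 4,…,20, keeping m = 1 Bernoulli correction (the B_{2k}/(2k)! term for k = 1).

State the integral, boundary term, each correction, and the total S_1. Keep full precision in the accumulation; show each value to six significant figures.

∫_4^20 1/x^4 dx evaluates to 0.00516667.
Boundary: ½(f(4) + f(20)) = ½(0.00390625 + 6.25000e-06) = 0.00195625.
Running total after boundary: 0.00712292.
Order-1 term: 1/12 · (-1.25000e-06 − (-0.00390625)) = 0.000325417.

S_1 ≈ 0.00744833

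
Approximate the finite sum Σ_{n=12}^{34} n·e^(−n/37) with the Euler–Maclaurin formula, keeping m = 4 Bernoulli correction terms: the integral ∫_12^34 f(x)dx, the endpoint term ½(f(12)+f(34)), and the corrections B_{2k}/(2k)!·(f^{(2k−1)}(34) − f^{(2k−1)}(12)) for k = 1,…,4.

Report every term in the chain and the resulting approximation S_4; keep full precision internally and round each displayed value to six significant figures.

The integral term ∫_12^34 x·e^(−x/37) dx = 262.786.
Boundary: ½(f(12) + f(34)) = ½(8.67619 + 13.5643) = 11.1202.
Integral + boundary = 273.906.
Correction k=1: B_{2}/2! · (f^{(1)}(34) − f^{(1)}(12)) = 1/12 · (0.0323473 − 0.488524) = -0.0380147.
Partial sum through k=1: 273.868.
Correction k=2: B_{4}/4! · (f^{(3)}(34) − f^{(3)}(12)) = −1/720 · (0.000606463 − 0.00141312) = 1.12035e-06.
Partial sum through k=2: 273.868.
Correction k=3: B_{6}/6! · (f^{(5)}(34) − f^{(5)}(12)) = 1/30240 · (8.68734e-07 − 1.80379e-06) = -3.09211e-11.
Partial sum through k=3: 273.868.
Correction k=4: B_{8}/8! · (f^{(7)}(34) − f^{(7)}(12)) = −1/1209600 · (9.45560e-10 − 1.88119e-09) = 7.73504e-16.

S_4 ≈ 273.868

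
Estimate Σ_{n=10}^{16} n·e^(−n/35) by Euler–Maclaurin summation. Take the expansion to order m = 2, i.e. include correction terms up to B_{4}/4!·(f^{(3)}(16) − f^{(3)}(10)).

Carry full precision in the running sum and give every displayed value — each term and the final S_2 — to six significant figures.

S_2 ≈ 62.3173

Integral: ∫_10^16 x·e^(−x/35) dx = 53.5113.
½[f(10) + f(16)] = ½[7.51477 + 10.1294] = 8.82211.
Running total after boundary: 62.3334.
Correction k=1: B_{2}/2! · (f^{(1)}(16) − f^{(1)}(10)) = 1/12 · (0.343677 − 0.536769) = -0.0160910.
Partial sum through k=1: 62.3173.
Correction k=2: B_{4}/4! · (f^{(3)}(16) − f^{(3)}(10)) = −1/720 · (0.00131417 − 0.00166508) = 4.87377e-07.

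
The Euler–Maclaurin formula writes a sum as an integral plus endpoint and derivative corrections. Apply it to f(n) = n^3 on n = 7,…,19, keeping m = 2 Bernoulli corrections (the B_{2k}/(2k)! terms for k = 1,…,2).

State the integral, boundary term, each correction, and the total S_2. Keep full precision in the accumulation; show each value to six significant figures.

S_2 ≈ 35659.0

Integral: ∫_7^19 x^3 dx = 31980.0.
Endpoint term: (f(7) + f(19))/2 = (343.000 + 6859.00)/2 = 3601.00.
Running total after boundary: 35581.0.
Order-1 term: 1/12 · (1083.00 − 147.000) = 78.0000.
Running total after k=1: 35659.0.
Order-2 term: −1/720 · (6.00000 − 6.00000) = 0.00000.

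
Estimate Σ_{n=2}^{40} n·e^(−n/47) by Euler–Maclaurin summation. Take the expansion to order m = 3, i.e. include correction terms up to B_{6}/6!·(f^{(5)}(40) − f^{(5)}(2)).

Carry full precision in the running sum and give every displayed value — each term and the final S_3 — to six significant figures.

S_3 ≈ 470.641

∫_2^40 x·e^(−x/47) dx evaluates to 461.214.
Boundary: ½(f(2) + f(40)) = ½(1.91668 + 17.0784) = 9.49755.
Running total after boundary: 470.712.
Order-1 term: 1/12 · (0.0635899 − 0.917559) = -0.0711641.
After k=1: 470.641.
Order-2 term: −1/720 · (0.000415351 − 0.00128304) = 1.20513e-06.
After k=2: 470.641.
Order-3 term: 1/30240 · (3.63022e-07 − 9.73612e-07) = -2.01915e-11.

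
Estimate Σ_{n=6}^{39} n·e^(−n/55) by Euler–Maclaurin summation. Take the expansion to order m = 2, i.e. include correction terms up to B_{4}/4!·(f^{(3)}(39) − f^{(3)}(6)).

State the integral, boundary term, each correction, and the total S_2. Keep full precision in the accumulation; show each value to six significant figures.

Integral: ∫_6^39 x·e^(−x/55) dx = 464.145.
½[f(6) + f(39)] = ½[5.37989 + 19.1916] = 12.2857.
Running total after boundary: 476.431.
k=1: B_{2}/(2)! × [f^{(1)}(39) − f^{(1)}(6)] = 1/12 × (0.143154 − 0.798833) = -0.0546399.
Running total after k=1: 476.376.
k=2: B_{4}/(4)! × [f^{(3)}(39) − f^{(3)}(6)] = −1/720 × (0.000372673 − 0.000856903) = 6.72541e-07.

S_2 ≈ 476.376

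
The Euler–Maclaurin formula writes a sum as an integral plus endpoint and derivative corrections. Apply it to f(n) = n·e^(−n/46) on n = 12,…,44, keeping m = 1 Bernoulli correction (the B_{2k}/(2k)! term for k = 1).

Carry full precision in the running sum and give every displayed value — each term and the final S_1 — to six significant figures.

Integral: ∫_12^44 x·e^(−x/46) dx = 464.678.
Endpoint term: (f(12) + f(44))/2 = (9.24458 + 16.9060)/2 = 13.0753.
Running total after boundary: 477.753.
Correction k=1: B_{2}/2! · (f^{(1)}(44) − f^{(1)}(12)) = 1/12 · (0.0167055 − 0.569412) = -0.0460589.

S_1 ≈ 477.707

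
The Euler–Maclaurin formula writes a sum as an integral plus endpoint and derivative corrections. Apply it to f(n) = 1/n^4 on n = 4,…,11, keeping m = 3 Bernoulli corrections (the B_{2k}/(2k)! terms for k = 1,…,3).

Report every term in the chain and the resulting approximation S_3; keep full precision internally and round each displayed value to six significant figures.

S_3 ≈ 0.00725931

∫_4^11 1/x^4 dx evaluates to 0.00495790.
½[f(4) + f(11)] = ½[0.00390625 + 6.83013e-05] = 0.00198728.
Integral + boundary = 0.00694517.
Correction k=1: B_{2}/2! · (f^{(1)}(11) − f^{(1)}(4)) = 1/12 · (-2.48369e-05 − (-0.00390625)) = 0.000323451.
Running total after k=1: 0.00726862.
Correction k=2: B_{4}/4! · (f^{(3)}(11) − f^{(3)}(4)) = −1/720 · (-6.15790e-06 − (-0.00732422)) = -1.01640e-05.
Running total after k=2: 0.00725846.
Correction k=3: B_{6}/6! · (f^{(5)}(11) − f^{(5)}(4)) = 1/30240 · (-2.84994e-06 − (-0.0256348)) = 8.47616e-07.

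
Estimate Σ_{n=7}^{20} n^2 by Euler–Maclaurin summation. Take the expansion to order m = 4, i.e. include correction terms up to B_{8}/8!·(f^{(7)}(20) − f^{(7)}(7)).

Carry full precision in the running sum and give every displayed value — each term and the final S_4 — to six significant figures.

S_4 ≈ 2779.00

Integral: ∫_7^20 x^2 dx = 2552.33.
Endpoint term: (f(7) + f(20))/2 = (49.0000 + 400.000)/2 = 224.500.
So far: 2776.83.
k=1: B_{2}/(2)! × [f^{(1)}(20) − f^{(1)}(7)] = 1/12 × (40.0000 − 14.0000) = 2.16667.
Partial sum through k=1: 2779.00.
k=2: B_{4}/(4)! × [f^{(3)}(20) − f^{(3)}(7)] = −1/720 × (0.00000 − 0.00000) = 0.00000.
Partial sum through k=2: 2779.00.
k=3: B_{6}/(6)! × [f^{(5)}(20) − f^{(5)}(7)] = 1/30240 × (0.00000 − 0.00000) = 0.00000.
Partial sum through k=3: 2779.00.
k=4: B_{8}/(8)! × [f^{(7)}(20) − f^{(7)}(7)] = −1/1209600 × (0.00000 − 0.00000) = 0.00000.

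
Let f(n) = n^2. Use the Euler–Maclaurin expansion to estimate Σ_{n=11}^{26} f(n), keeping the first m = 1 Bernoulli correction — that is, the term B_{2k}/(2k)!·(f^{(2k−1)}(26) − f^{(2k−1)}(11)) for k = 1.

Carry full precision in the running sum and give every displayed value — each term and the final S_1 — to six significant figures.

Integral: ∫_11^26 x^2 dx = 5415.00.
½[f(11) + f(26)] = ½[121.000 + 676.000] = 398.500.
Running total after boundary: 5813.50.
k=1: B_{2}/(2)! × [f^{(1)}(26) − f^{(1)}(11)] = 1/12 × (52.0000 − 22.0000) = 2.50000.

S_1 ≈ 5816.00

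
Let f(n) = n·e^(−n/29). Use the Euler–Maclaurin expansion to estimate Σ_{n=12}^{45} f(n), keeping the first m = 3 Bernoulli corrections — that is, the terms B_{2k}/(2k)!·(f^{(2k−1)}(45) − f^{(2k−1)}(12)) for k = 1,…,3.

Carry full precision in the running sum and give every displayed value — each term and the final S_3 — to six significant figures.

S_3 ≈ 340.085

Integral: ∫_12^45 x·e^(−x/29) dx = 331.393.
Boundary: ½(f(12) + f(45)) = ½(7.93365 + 9.53471) = 8.73418.
So far: 340.127.
Correction k=1: B_{2}/2! · (f^{(1)}(45) − f^{(1)}(12)) = 1/12 · (-0.116901 − 0.387563) = -0.0420387.
Partial sum through k=1: 340.085.
Correction k=2: B_{4}/4! · (f^{(3)}(45) − f^{(3)}(12)) = −1/720 · (0.000364880 − 0.00203310) = 2.31698e-06.
Partial sum through k=2: 340.085.
Correction k=3: B_{6}/6! · (f^{(5)}(45) − f^{(5)}(12)) = 1/30240 · (1.03301e-06 − 4.28700e-06) = -1.07606e-10.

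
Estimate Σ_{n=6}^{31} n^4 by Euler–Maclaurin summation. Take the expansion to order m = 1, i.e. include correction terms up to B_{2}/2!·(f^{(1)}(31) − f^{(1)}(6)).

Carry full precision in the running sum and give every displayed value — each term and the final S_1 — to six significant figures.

S_1 ≈ 6.19654e+06

Integral: ∫_6^31 x^4 dx = 5.72428e+06.
Endpoint term: (f(6) + f(31))/2 = (1296.00 + 923521)/2 = 462408.
Integral + boundary = 6.18668e+06.
k=1: B_{2}/(2)! × [f^{(1)}(31) − f^{(1)}(6)] = 1/12 × (119164 − 864.000) = 9858.33.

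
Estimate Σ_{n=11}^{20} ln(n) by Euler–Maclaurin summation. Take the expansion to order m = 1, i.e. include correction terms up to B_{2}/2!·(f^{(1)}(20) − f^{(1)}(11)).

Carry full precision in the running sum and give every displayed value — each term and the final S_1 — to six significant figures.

S_1 ≈ 27.2312

∫_11^20 ln(x) dx evaluates to 24.5378.
Boundary: ½(f(11) + f(20)) = ½(2.39790 + 2.99573) = 2.69681.
Integral + boundary = 27.2346.
k=1: B_{2}/(2)! × [f^{(1)}(20) − f^{(1)}(11)] = 1/12 × (0.0500000 − 0.0909091) = -0.00340909.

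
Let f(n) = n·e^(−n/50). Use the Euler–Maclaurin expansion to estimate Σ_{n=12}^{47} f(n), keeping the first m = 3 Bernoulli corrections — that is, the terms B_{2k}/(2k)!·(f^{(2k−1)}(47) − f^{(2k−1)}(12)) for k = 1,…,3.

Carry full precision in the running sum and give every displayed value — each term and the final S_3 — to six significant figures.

S_3 ≈ 557.853

Integral: ∫_12^47 x·e^(−x/50) dx = 544.001.
Boundary: ½(f(12) + f(47)) = ½(9.43953 + 18.3595) = 13.8995.
So far: 557.901.
k=1: B_{2}/(2)! × [f^{(1)}(47) − f^{(1)}(12)] = 1/12 × (0.0234377 − 0.597837) = -0.0478666.
After k=1: 557.853.
k=2: B_{4}/(4)! × [f^{(3)}(47) − f^{(3)}(12)] = −1/720 × (0.000321877 − 0.000868437) = 7.59111e-07.
After k=2: 557.853.
k=3: B_{6}/(6)! × [f^{(5)}(47) − f^{(5)}(12)] = 1/30240 × (2.53752e-07 − 5.99096e-07) = -1.14201e-11.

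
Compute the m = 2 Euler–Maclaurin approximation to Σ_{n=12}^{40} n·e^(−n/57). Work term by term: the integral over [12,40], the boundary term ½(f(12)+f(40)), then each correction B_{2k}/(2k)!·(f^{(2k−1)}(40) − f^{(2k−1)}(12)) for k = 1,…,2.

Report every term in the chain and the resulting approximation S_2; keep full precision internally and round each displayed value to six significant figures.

S_2 ≈ 460.277

∫_12^40 x·e^(−x/57) dx evaluates to 445.543.
Endpoint term: (f(12) + f(40))/2 = (9.72189 + 19.8286)/2 = 14.7752.
So far: 460.318.
Correction k=1: B_{2}/2! · (f^{(1)}(40) − f^{(1)}(12)) = 1/12 · (0.147845 − 0.639598) = -0.0409795.
Running total after k=1: 460.277.
Correction k=2: B_{4}/4! · (f^{(3)}(40) − f^{(3)}(12)) = −1/720 · (0.000350654 − 0.000695572) = 4.79053e-07.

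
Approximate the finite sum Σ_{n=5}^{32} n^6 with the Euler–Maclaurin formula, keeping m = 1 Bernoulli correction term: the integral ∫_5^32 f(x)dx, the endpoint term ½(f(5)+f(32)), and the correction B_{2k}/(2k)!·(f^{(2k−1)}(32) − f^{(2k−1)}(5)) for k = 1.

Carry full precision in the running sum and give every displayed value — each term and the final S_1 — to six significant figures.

The integral term ∫_5^32 x^6 dx = 4.90852e+09.
Boundary: ½(f(5) + f(32)) = ½(15625.0 + 1.07374e+09) = 5.36879e+08.
Integral + boundary = 5.44540e+09.
Order-1 term: 1/12 · (2.01327e+08 − 18750.0) = 1.67757e+07.

S_1 ≈ 5.46218e+09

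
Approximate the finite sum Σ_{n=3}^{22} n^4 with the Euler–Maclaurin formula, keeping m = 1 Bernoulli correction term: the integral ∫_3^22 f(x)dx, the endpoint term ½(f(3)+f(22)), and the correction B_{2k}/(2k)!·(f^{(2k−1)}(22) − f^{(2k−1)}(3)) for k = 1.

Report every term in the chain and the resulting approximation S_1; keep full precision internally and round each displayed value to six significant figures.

The integral term ∫_3^22 x^4 dx = 1.03068e+06.
Endpoint term: (f(3) + f(22))/2 = (81.0000 + 234256)/2 = 117168.
Integral + boundary = 1.14785e+06.
Correction k=1: B_{2}/2! · (f^{(1)}(22) − f^{(1)}(3)) = 1/12 · (42592.0 − 108.000) = 3540.33.

S_1 ≈ 1.15139e+06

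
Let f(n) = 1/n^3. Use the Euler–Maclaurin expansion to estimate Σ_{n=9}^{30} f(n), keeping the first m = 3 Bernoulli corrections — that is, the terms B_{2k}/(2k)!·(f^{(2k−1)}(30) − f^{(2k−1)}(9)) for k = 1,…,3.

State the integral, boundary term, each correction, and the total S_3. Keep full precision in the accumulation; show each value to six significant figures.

S_3 ≈ 0.00635931

∫_9^30 1/x^3 dx evaluates to 0.00561728.
½[f(9) + f(30)] = ½[0.00137174 + 3.70370e-05] = 0.000704390.
So far: 0.00632167.
Correction k=1: B_{2}/2! · (f^{(1)}(30) − f^{(1)}(9)) = 1/12 · (-3.70370e-06 − (-0.000457247)) = 3.77953e-05.
Running total after k=1: 0.00635947.
Correction k=2: B_{4}/4! · (f^{(3)}(30) − f^{(3)}(9)) = −1/720 · (-8.23045e-08 − (-0.000112901)) = -1.56692e-07.
Running total after k=2: 0.00635931.
Correction k=3: B_{6}/6! · (f^{(5)}(30) − f^{(5)}(9)) = 1/30240 · (-3.84088e-09 − (-5.85410e-05)) = 1.93575e-09.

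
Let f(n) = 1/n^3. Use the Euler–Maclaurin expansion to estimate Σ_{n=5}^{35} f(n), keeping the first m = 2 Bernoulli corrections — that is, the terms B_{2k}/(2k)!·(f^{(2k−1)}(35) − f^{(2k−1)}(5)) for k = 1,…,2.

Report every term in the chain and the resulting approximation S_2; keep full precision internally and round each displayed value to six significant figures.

Integral: ∫_5^35 1/x^3 dx = 0.0195918.
½[f(5) + f(35)] = ½[0.00800000 + 2.33236e-05] = 0.00401166.
Running total after boundary: 0.0236035.
Correction k=1: B_{2}/2! · (f^{(1)}(35) − f^{(1)}(5)) = 1/12 · (-1.99917e-06 − (-0.00480000)) = 0.000399833.
Running total after k=1: 0.0240033.
Correction k=2: B_{4}/4! · (f^{(3)}(35) − f^{(3)}(5)) = −1/720 · (-3.26395e-08 − (-0.00384000)) = -5.33329e-06.

S_2 ≈ 0.0239980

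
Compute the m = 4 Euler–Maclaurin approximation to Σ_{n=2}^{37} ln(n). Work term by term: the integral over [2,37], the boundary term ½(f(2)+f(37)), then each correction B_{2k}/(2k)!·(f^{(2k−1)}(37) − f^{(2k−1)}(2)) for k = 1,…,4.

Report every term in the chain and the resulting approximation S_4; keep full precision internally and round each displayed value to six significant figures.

S_4 ≈ 99.3306

∫_2^37 ln(x) dx evaluates to 97.2177.
Boundary: ½(f(2) + f(37)) = ½(0.693147 + 3.61092) = 2.15203.
Running total after boundary: 99.3697.
Order-1 term: 1/12 · (0.0270270 − 0.500000) = -0.0394144.
After k=1: 99.3303.
Order-2 term: −1/720 · (3.94843e-05 − 0.250000) = 0.000347167.
After k=2: 99.3306.
Order-3 term: 1/30240 · (3.46101e-07 − 0.750000) = -2.48016e-05.
After k=3: 99.3306.
Order-4 term: −1/1209600 · (7.58439e-09 − 5.62500) = 4.65030e-06.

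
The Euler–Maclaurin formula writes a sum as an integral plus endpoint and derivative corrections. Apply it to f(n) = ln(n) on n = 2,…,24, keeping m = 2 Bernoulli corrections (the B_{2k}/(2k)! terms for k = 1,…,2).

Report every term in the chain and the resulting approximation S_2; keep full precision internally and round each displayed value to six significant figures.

Integral: ∫_2^24 ln(x) dx = 52.8870.
Endpoint term: (f(2) + f(24))/2 = (0.693147 + 3.17805)/2 = 1.93560.
So far: 54.8226.
Correction k=1: B_{2}/2! · (f^{(1)}(24) − f^{(1)}(2)) = 1/12 · (0.0416667 − 0.500000) = -0.0381944.
Running total after k=1: 54.7844.
Correction k=2: B_{4}/4! · (f^{(3)}(24) − f^{(3)}(2)) = −1/720 · (0.000144676 − 0.250000) = 0.000347021.

S_2 ≈ 54.7848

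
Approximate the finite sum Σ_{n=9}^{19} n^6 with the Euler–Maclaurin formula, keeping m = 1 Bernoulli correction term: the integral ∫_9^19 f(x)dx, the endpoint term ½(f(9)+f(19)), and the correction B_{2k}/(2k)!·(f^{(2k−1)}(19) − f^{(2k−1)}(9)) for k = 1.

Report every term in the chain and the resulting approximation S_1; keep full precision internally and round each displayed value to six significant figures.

S_1 ≈ 1.52010e+08

The integral term ∫_9^19 x^6 dx = 1.27013e+08.
½[f(9) + f(19)] = ½[531441 + 4.70459e+07] = 2.37887e+07.
Running total after boundary: 1.50801e+08.
Correction k=1: B_{2}/2! · (f^{(1)}(19) − f^{(1)}(9)) = 1/12 · (1.48566e+07 − 354294) = 1.20852e+06.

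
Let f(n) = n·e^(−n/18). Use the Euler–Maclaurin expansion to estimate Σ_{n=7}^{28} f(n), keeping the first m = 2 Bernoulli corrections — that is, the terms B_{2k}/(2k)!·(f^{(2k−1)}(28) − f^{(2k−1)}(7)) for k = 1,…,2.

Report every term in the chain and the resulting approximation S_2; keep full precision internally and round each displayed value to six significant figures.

S_2 ≈ 135.530

∫_7^28 x·e^(−x/18) dx evaluates to 130.247.
½[f(7) + f(28)] = ½[4.74467 + 5.91002] = 5.32734.
Running total after boundary: 135.574.
Order-1 term: 1/12 · (-0.117262 − 0.414217) = -0.0442899.
Partial sum through k=1: 135.530.
Order-2 term: −1/720 · (0.000940994 − 0.00546246) = 6.27981e-06.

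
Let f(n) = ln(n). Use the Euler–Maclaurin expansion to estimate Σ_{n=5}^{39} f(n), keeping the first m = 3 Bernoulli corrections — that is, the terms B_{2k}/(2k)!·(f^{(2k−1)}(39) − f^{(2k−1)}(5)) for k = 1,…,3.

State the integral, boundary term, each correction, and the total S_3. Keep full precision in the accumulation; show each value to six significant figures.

S_3 ≈ 103.454

∫_5^39 ln(x) dx evaluates to 100.832.
Endpoint term: (f(5) + f(39))/2 = (1.60944 + 3.66356)/2 = 2.63650.
Running total after boundary: 103.468.
Order-1 term: 1/12 · (0.0256410 − 0.200000) = -0.0145299.
Partial sum through k=1: 103.454.
Order-2 term: −1/720 · (3.37160e-05 − 0.0160000) = 2.21754e-05.
Partial sum through k=2: 103.454.
Order-3 term: 1/30240 · (2.66004e-07 − 0.00768000) = -2.53959e-07.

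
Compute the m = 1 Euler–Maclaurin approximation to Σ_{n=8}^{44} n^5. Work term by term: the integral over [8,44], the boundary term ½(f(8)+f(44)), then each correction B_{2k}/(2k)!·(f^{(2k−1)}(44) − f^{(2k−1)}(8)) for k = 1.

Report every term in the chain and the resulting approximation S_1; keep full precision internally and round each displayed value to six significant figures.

S_1 ≈ 1.29338e+09

Integral: ∫_8^44 x^5 dx = 1.20934e+09.
Boundary: ½(f(8) + f(44)) = ½(32768.0 + 1.64916e+08) = 8.24745e+07.
Running total after boundary: 1.29182e+09.
k=1: B_{2}/(2)! × [f^{(1)}(44) − f^{(1)}(8)] = 1/12 × (1.87405e+07 − 20480.0) = 1.56000e+06.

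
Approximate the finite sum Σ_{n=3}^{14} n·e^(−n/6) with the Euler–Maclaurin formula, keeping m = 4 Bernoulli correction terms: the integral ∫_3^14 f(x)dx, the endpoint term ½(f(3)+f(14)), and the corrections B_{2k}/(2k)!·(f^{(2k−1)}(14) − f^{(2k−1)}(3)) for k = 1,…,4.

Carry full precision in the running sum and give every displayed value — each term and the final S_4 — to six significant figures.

S_4 ≈ 22.6686

∫_3^14 x·e^(−x/6) dx evaluates to 21.1160.
½[f(3) + f(14)] = ½[1.81959 + 1.35761] = 1.58860.
So far: 22.7046.
Correction k=1: B_{2}/2! · (f^{(1)}(14) − f^{(1)}(3)) = 1/12 · (-0.129296 − 0.303265) = -0.0360468.
Running total after k=1: 22.6686.
Correction k=2: B_{4}/4! · (f^{(3)}(14) − f^{(3)}(3)) = −1/720 · (0.00179578 − 0.0421202) = 5.60061e-05.
Running total after k=2: 22.6686.
Correction k=3: B_{6}/6! · (f^{(5)}(14) − f^{(5)}(3)) = 1/30240 · (0.000199531 − 0.00210601) = -6.30449e-08.
Running total after k=3: 22.6686.
Correction k=4: B_{8}/8! · (f^{(7)}(14) − f^{(7)}(3)) = −1/1209600 · (9.69941e-06 − 8.45004e-05) = 6.18394e-11.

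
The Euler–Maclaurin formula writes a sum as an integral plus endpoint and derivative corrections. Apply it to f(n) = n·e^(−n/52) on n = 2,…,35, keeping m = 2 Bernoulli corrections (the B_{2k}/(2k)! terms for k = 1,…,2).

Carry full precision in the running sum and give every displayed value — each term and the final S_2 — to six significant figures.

Integral: ∫_2^35 x·e^(−x/52) dx = 394.193.
Endpoint term: (f(2) + f(35))/2 = (1.92454 + 17.8548)/2 = 9.88966.
So far: 404.083.
Correction k=1: B_{2}/2! · (f^{(1)}(35) − f^{(1)}(2)) = 1/12 · (0.166775 − 0.925258) = -0.0632069.
Running total after k=1: 404.019.
Correction k=2: B_{4}/4! · (f^{(3)}(35) − f^{(3)}(2)) = −1/720 · (0.000438997 − 0.00105392) = 8.54057e-07.

S_2 ≈ 404.019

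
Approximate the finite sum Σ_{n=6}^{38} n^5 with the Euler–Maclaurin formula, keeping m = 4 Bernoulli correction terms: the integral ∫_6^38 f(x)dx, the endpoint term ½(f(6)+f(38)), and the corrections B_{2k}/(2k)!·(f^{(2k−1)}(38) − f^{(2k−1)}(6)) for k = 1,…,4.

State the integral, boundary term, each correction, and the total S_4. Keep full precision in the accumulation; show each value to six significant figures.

S_4 ≈ 5.42305e+08

The integral term ∫_6^38 x^5 dx = 5.01815e+08.
Endpoint term: (f(6) + f(38))/2 = (7776.00 + 7.92352e+07)/2 = 3.96215e+07.
Integral + boundary = 5.41436e+08.
Correction k=1: B_{2}/2! · (f^{(1)}(38) − f^{(1)}(6)) = 1/12 · (1.04257e+07 − 6480.00) = 868267.
Running total after k=1: 5.42305e+08.
Correction k=2: B_{4}/4! · (f^{(3)}(38) − f^{(3)}(6)) = −1/720 · (86640.0 − 2160.00) = -117.333.
Running total after k=2: 5.42305e+08.
Correction k=3: B_{6}/6! · (f^{(5)}(38) − f^{(5)}(6)) = 1/30240 · (120.000 − 120.000) = 0.00000.
Running total after k=3: 5.42305e+08.
Correction k=4: B_{8}/8! · (f^{(7)}(38) − f^{(7)}(6)) = −1/1209600 · (0.00000 − 0.00000) = 0.00000.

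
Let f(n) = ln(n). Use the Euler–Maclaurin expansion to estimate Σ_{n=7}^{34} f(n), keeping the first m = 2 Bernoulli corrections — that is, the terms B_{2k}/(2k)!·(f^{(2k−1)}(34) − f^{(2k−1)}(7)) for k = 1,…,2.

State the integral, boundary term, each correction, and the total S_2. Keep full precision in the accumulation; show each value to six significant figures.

The integral term ∫_7^34 ln(x) dx = 79.2749.
Boundary: ½(f(7) + f(34)) = ½(1.94591 + 3.52636) = 2.73614.
So far: 82.0110.
Correction k=1: B_{2}/2! · (f^{(1)}(34) − f^{(1)}(7)) = 1/12 · (0.0294118 − 0.142857) = -0.00945378.
Running total after k=1: 82.0016.
Correction k=2: B_{4}/4! · (f^{(3)}(34) − f^{(3)}(7)) = −1/720 · (5.08854e-05 − 0.00583090) = 8.02780e-06.

S_2 ≈ 82.0016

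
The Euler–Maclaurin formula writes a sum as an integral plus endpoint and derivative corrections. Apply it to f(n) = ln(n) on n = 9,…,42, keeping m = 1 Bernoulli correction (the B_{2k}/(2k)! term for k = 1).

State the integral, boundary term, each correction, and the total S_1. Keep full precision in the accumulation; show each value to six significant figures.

The integral term ∫_9^42 ln(x) dx = 104.207.
½[f(9) + f(42)] = ½[2.19722 + 3.73767] = 2.96745.
Running total after boundary: 107.175.
Order-1 term: 1/12 · (0.0238095 − 0.111111) = -0.00727513.

S_1 ≈ 107.167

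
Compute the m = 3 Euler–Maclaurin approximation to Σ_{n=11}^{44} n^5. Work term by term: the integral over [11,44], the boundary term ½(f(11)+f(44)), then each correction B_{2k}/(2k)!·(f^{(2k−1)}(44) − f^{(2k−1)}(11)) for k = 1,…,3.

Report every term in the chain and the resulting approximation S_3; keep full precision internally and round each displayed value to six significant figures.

S_3 ≈ 1.29318e+09

Integral: ∫_11^44 x^5 dx = 1.20909e+09.
Boundary: ½(f(11) + f(44)) = ½(161051 + 1.64916e+08) = 8.25386e+07.
Running total after boundary: 1.29163e+09.
Order-1 term: 1/12 · (1.87405e+07 − 73205.0) = 1.55561e+06.
Running total after k=1: 1.29318e+09.
Order-2 term: −1/720 · (116160 − 7260.00) = -151.250.
Running total after k=2: 1.29318e+09.
Order-3 term: 1/30240 · (120.000 − 120.000) = 0.00000.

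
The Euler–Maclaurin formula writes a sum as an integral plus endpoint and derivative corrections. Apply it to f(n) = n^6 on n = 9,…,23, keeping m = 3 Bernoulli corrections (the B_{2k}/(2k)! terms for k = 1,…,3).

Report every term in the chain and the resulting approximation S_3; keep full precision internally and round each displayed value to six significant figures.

S_3 ≈ 5.63191e+08

The integral term ∫_9^23 x^6 dx = 4.85720e+08.
½[f(9) + f(23)] = ½[531441 + 1.48036e+08] = 7.42837e+07.
Integral + boundary = 5.60004e+08.
Correction k=1: B_{2}/2! · (f^{(1)}(23) − f^{(1)}(9)) = 1/12 · (3.86181e+07 − 354294) = 3.18865e+06.
Running total after k=1: 5.63193e+08.
Correction k=2: B_{4}/4! · (f^{(3)}(23) − f^{(3)}(9)) = −1/720 · (1.46004e+06 − 87480.0) = -1906.33.
Running total after k=2: 5.63191e+08.
Correction k=3: B_{6}/6! · (f^{(5)}(23) − f^{(5)}(9)) = 1/30240 · (16560.0 − 6480.00) = 0.333333.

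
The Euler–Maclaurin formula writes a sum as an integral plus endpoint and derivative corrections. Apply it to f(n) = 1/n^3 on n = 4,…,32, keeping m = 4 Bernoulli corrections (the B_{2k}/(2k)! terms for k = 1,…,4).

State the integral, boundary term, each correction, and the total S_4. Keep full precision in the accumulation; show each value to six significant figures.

S_4 ≈ 0.0395466

The integral term ∫_4^32 1/x^3 dx = 0.0307617.
½[f(4) + f(32)] = ½[0.0156250 + 3.05176e-05] = 0.00782776.
Integral + boundary = 0.0385895.
k=1: B_{2}/(2)! × [f^{(1)}(32) − f^{(1)}(4)] = 1/12 × (-2.86102e-06 − (-0.0117188)) = 0.000976324.
Partial sum through k=1: 0.0395658.
k=2: B_{4}/(4)! × [f^{(3)}(32) − f^{(3)}(4)] = −1/720 × (-5.58794e-08 − (-0.0146484)) = -2.03450e-05.
Partial sum through k=2: 0.0395455.
k=3: B_{6}/(6)! × [f^{(5)}(32) − f^{(5)}(4)] = 1/30240 × (-2.29193e-09 − (-0.0384521)) = 1.27157e-06.
Partial sum through k=3: 0.0395467.
k=4: B_{8}/(8)! × [f^{(7)}(32) − f^{(7)}(4)] = −1/1209600 × (-1.61151e-10 − (-0.173035)) = -1.43051e-07.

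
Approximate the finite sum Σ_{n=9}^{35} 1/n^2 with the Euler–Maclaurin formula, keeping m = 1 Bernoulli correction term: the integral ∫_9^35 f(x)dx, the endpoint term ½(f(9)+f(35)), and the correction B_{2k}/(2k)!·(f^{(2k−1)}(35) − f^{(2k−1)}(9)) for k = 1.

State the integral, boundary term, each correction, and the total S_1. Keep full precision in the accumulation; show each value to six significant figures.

∫_9^35 1/x^2 dx evaluates to 0.0825397.
Endpoint term: (f(9) + f(35))/2 = (0.0123457 + 0.000816327)/2 = 0.00658100.
Running total after boundary: 0.0891207.
k=1: B_{2}/(2)! × [f^{(1)}(35) − f^{(1)}(9)] = 1/12 × (-4.66472e-05 − (-0.00274348)) = 0.000224736.

S_1 ≈ 0.0893454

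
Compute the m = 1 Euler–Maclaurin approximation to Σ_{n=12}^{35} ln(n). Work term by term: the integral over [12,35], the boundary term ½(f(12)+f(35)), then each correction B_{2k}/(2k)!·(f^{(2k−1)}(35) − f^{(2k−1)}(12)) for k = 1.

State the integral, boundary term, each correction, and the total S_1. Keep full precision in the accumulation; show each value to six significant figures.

S_1 ≈ 74.6339

The integral term ∫_12^35 ln(x) dx = 71.6183.
Endpoint term: (f(12) + f(35))/2 = (2.48491 + 3.55535)/2 = 3.02013.
So far: 74.6384.
k=1: B_{2}/(2)! × [f^{(1)}(35) − f^{(1)}(12)] = 1/12 × (0.0285714 − 0.0833333) = -0.00456349.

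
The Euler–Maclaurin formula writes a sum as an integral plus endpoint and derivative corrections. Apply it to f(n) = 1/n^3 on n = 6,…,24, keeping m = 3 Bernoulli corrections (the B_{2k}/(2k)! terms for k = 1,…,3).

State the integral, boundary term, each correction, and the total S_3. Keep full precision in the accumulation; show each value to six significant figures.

The integral term ∫_6^24 1/x^3 dx = 0.0130208.
½[f(6) + f(24)] = ½[0.00462963 + 7.23380e-05] = 0.00235098.
Integral + boundary = 0.0153718.
k=1: B_{2}/(2)! × [f^{(1)}(24) − f^{(1)}(6)] = 1/12 × (-9.04225e-06 − (-0.00231481)) = 0.000192148.
Partial sum through k=1: 0.0155640.
k=2: B_{4}/(4)! × [f^{(3)}(24) − f^{(3)}(6)] = −1/720 × (-3.13967e-07 − (-0.00128601)) = -1.78569e-06.
Partial sum through k=2: 0.0155622.
k=3: B_{6}/(6)! × [f^{(5)}(24) − f^{(5)}(6)] = 1/30240 × (-2.28934e-08 − (-0.00150034)) = 4.96138e-08.

S_3 ≈ 0.0155622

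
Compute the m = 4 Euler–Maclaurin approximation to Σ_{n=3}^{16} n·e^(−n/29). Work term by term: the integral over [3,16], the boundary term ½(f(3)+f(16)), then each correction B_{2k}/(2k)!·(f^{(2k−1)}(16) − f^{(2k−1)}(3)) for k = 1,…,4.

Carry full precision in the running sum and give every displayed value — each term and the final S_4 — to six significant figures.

S_4 ≈ 91.0905

The integral term ∫_3^16 x·e^(−x/29) dx = 85.1761.
Endpoint term: (f(3) + f(16))/2 = (2.70517 + 9.21529)/2 = 5.96023.
Integral + boundary = 91.1364.
Order-1 term: 1/12 · (0.258187 − 0.808441) = -0.0458545.
After k=1: 91.0905.
Order-2 term: −1/720 · (0.00167669 − 0.00310569) = 1.98472e-06.
After k=2: 91.0905.
Order-3 term: 1/30240 · (3.62234e-06 − 6.24268e-06) = -8.66516e-11.
After k=3: 91.0905.
Order-4 term: −1/1209600 · (6.24374e-09 − 1.04548e-08) = 3.48139e-15.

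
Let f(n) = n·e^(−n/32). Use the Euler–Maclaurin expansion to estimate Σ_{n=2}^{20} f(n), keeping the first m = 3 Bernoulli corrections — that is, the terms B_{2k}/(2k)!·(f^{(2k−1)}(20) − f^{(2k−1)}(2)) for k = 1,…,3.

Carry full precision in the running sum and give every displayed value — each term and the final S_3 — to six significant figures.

S_3 ≈ 137.642

∫_2^20 x·e^(−x/32) dx evaluates to 131.406.
Boundary: ½(f(2) + f(20)) = ½(1.87883 + 10.7052) = 6.29203.
Integral + boundary = 137.698.
k=1: B_{2}/(2)! × [f^{(1)}(20) − f^{(1)}(2)] = 1/12 × (0.200723 − 0.880700) = -0.0566647.
Partial sum through k=1: 137.642.
k=2: B_{4}/(4)! × [f^{(3)}(20) − f^{(3)}(2)] = −1/720 × (0.00124145 − 0.00269485) = 2.01861e-06.
Partial sum through k=2: 137.642.
k=3: B_{6}/(6)! × [f^{(5)}(20) − f^{(5)}(2)] = 1/30240 × (2.23328e-06 − 4.42348e-06) = -7.24270e-11.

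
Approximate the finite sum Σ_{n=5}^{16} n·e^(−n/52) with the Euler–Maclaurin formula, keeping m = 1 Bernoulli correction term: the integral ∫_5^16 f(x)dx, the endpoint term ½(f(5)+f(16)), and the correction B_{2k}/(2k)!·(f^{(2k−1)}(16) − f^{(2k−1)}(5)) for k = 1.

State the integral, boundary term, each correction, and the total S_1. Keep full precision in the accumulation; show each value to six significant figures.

The integral term ∫_5^16 x·e^(−x/52) dx = 92.8128.
Endpoint term: (f(5) + f(16))/2 = (4.54162 + 11.7623)/2 = 8.15194.
Integral + boundary = 100.965.
Order-1 term: 1/12 · (0.508944 − 0.820985) = -0.0260034.

S_1 ≈ 100.939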